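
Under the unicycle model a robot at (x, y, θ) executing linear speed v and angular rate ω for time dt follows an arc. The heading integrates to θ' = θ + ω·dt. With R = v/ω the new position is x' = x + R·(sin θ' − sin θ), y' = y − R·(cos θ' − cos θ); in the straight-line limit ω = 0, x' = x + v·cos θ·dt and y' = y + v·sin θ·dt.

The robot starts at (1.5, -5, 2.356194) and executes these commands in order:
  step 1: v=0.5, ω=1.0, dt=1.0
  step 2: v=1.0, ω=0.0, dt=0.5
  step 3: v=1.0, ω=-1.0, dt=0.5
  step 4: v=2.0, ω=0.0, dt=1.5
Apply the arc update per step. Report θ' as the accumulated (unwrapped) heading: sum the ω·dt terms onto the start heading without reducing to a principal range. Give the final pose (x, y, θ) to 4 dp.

(-2.8217, -4.1094, 2.8562)

step 1: θ'=3.3562 (R=0.5000) → pose (1.0400, -4.8650, 3.3562)
step 2: θ'=3.3562 (straight) → pose (0.5514, -4.9715, 3.3562)
step 3: θ'=2.8562 (R=-1.0000) → pose (0.0569, -4.9540, 2.8562)
step 4: θ'=2.8562 (straight) → pose (-2.8217, -4.1094, 2.8562)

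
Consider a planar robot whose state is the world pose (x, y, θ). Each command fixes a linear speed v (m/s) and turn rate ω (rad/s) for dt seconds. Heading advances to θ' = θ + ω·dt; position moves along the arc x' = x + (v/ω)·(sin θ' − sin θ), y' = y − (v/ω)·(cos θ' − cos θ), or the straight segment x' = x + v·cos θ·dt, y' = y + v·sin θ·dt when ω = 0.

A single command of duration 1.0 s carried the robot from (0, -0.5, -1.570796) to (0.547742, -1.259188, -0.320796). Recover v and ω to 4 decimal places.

Δθ = -0.320796 − -1.570796 = 1.250000
ω = Δθ/dt = 1.250000/1.0 = 1.2500
R = −Δy/(cos θ' − cos θ) = 0.8000
v = R·ω = 0.8000·1.2500 = 1.0000

v = 1.0000, ω = 1.2500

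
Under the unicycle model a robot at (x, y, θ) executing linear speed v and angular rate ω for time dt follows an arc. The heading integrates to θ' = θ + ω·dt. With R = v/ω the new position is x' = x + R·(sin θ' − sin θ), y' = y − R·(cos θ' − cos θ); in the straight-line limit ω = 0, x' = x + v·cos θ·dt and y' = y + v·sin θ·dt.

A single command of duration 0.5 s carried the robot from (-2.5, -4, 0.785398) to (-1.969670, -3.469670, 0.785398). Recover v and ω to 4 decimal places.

v = 1.5000, ω = 0.0000

Δθ = 0.785398 − 0.785398 = 0.000000
ω = Δθ/dt = 0.000000/0.5 = 0.0000
ω = 0 → v = (Δx·cos θ + Δy·sin θ)/dt = 1.5000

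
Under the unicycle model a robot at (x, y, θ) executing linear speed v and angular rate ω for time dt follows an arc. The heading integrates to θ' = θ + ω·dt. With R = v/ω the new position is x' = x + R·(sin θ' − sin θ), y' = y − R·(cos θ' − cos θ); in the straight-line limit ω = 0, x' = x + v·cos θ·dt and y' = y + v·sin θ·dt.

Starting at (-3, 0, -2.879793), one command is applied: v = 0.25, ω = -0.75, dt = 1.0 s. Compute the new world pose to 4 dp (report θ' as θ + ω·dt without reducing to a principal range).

(-3.2426, 0.0276, -3.6298)

θ' = -2.8798 + -0.75·1.0 = -3.6298
R = v/ω = 0.25/-0.75 = -0.3333
x' = -3 + -0.3333·(sin -3.6298 − sin -2.8798) = -3.2426
y' = 0 − -0.3333·(cos -3.6298 − cos -2.8798) = 0.0276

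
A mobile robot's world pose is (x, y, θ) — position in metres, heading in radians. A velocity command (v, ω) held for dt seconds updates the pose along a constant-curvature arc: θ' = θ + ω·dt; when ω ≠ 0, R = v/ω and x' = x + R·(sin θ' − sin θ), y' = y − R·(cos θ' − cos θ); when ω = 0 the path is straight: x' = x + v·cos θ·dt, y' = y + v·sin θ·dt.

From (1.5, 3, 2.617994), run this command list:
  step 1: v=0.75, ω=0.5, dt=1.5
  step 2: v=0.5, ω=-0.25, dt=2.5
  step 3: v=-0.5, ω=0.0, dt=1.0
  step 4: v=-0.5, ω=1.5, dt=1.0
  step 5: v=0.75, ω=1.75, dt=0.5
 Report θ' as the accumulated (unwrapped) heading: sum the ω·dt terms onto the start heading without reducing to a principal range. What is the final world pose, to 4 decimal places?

step 1: θ'=3.3680 (R=1.5000) → pose (0.4133, 3.1627, 3.3680)
step 2: θ'=2.7430 (R=-2.0000) → pose (-0.8119, 3.2684, 2.7430)
step 3: θ'=2.7430 (straight) → pose (-0.3511, 3.0744, 2.7430)
step 4: θ'=4.2430 (R=-0.3333) → pose (0.0756, 3.2308, 4.2430)
step 5: θ'=5.1180 (R=0.4286) → pose (0.0640, 2.8678, 5.1180)

(0.0640, 2.8678, 5.1180)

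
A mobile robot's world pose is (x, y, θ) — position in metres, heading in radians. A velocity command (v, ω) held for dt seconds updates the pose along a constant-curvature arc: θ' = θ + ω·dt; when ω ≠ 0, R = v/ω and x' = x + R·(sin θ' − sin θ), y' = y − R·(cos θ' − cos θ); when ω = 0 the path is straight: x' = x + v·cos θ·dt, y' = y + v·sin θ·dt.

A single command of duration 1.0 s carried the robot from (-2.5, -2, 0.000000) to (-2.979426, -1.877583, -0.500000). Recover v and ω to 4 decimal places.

Δθ = -0.500000 − 0.000000 = -0.500000
ω = Δθ/dt = -0.500000/1.0 = -0.5000
R = Δx/(sin θ' − sin θ) = 1.0000
v = R·ω = 1.0000·-0.5000 = -0.5000

v = -0.5000, ω = -0.5000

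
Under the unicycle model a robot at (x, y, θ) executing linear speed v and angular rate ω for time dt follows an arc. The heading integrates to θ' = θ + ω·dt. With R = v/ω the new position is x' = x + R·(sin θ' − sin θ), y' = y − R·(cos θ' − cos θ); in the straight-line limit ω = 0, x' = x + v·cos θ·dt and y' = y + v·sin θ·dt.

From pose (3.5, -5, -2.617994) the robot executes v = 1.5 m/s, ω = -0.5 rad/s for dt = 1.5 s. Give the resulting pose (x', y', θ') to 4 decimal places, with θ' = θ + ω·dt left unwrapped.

(1.3266, -5.3254, -3.3680)

θ' = -2.6180 + -0.5·1.5 = -3.3680
R = v/ω = 1.5/-0.5 = -3.0000
x' = 3.5 + -3.0000·(sin -3.3680 − sin -2.6180) = 1.3266
y' = -5 − -3.0000·(cos -3.3680 − cos -2.6180) = -5.3254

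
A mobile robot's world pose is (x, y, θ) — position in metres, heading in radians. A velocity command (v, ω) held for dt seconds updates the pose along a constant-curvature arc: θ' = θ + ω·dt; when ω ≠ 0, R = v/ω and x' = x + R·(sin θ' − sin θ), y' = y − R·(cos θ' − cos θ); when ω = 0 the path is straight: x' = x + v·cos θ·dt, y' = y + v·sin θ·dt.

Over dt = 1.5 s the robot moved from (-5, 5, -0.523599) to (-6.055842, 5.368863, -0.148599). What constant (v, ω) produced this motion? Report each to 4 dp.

Δθ = -0.148599 − -0.523599 = 0.375000
ω = Δθ/dt = 0.375000/1.5 = 0.2500
R = Δx/(sin θ' − sin θ) = -3.0000
v = R·ω = -3.0000·0.2500 = -0.7500

v = -0.7500, ω = 0.2500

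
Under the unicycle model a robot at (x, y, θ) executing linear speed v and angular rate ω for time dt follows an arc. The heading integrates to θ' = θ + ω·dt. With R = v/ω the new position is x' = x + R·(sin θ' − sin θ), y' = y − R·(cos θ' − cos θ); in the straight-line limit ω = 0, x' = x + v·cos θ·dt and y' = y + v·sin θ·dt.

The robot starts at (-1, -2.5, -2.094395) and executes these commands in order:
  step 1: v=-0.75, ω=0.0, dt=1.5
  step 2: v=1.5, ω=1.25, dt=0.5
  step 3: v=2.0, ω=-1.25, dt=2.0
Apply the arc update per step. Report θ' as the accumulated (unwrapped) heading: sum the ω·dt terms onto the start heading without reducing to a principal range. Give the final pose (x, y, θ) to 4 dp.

(-3.3622, -3.4916, -3.9694)

step 1: θ'=-2.0944 (straight) → pose (-0.4375, -1.5257, -2.0944)
step 2: θ'=-1.4694 (R=1.2000) → pose (-0.5921, -2.2472, -1.4694)
step 3: θ'=-3.9694 (R=-1.6000) → pose (-3.3622, -3.4916, -3.9694)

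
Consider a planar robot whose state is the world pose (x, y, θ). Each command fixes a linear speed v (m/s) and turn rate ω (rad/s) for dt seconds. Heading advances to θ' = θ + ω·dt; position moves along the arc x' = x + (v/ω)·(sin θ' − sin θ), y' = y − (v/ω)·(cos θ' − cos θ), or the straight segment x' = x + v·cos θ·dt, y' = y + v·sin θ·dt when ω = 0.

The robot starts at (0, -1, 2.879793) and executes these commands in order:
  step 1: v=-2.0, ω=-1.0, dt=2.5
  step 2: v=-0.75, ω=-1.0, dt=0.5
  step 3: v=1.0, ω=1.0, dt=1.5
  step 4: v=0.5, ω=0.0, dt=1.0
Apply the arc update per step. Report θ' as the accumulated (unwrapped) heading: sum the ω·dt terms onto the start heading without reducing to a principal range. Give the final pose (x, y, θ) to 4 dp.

(1.0525, -3.5435, 1.3798)

step 1: θ'=0.3798 (R=2.0000) → pose (0.2238, -4.7893, 0.3798)
step 2: θ'=-0.1202 (R=0.7500) → pose (-0.1442, -4.8374, -0.1202)
step 3: θ'=1.3798 (R=1.0000) → pose (0.9576, -4.0344, 1.3798)
step 4: θ'=1.3798 (straight) → pose (1.0525, -3.5435, 1.3798)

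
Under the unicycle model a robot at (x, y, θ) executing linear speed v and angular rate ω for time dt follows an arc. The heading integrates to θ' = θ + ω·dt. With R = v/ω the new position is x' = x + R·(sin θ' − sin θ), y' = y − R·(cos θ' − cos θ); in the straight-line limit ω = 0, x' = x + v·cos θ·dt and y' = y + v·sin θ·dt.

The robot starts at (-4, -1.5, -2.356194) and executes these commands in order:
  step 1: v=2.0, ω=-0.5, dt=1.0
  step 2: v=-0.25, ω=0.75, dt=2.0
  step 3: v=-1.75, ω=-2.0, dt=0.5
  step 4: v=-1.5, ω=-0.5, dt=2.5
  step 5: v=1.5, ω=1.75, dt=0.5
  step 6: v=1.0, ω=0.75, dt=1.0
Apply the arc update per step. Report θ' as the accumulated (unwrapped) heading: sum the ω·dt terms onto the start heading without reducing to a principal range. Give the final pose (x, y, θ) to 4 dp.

step 1: θ'=-2.8562 (R=-4.0000) → pose (-5.7023, -2.5098, -2.8562)
step 2: θ'=-1.3562 (R=-0.3333) → pose (-5.4704, -2.1189, -1.3562)
step 3: θ'=-2.3562 (R=0.8750) → pose (-5.2342, -1.3139, -2.3562)
step 4: θ'=-3.6062 (R=3.0000) → pose (-1.7687, -0.7532, -3.6062)
step 5: θ'=-2.7312 (R=0.8571) → pose (-2.4947, -0.7335, -2.7312)
step 6: θ'=-1.9812 (R=1.3333) → pose (-3.1854, -1.4242, -1.9812)

(-3.1854, -1.4242, -1.9812)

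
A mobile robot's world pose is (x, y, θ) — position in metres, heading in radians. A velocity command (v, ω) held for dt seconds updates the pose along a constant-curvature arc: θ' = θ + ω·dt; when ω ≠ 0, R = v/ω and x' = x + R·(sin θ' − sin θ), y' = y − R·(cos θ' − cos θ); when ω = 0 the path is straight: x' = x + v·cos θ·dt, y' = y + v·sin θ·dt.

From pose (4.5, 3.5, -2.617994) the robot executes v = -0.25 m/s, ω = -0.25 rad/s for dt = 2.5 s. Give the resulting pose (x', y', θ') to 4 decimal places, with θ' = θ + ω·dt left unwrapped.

θ' = -2.6180 + -0.25·2.5 = -3.2430
R = v/ω = -0.25/-0.25 = 1.0000
x' = 4.5 + 1.0000·(sin -3.2430 − sin -2.6180) = 5.1012
y' = 3.5 − 1.0000·(cos -3.2430 − cos -2.6180) = 3.6288

(5.1012, 3.6288, -3.2430)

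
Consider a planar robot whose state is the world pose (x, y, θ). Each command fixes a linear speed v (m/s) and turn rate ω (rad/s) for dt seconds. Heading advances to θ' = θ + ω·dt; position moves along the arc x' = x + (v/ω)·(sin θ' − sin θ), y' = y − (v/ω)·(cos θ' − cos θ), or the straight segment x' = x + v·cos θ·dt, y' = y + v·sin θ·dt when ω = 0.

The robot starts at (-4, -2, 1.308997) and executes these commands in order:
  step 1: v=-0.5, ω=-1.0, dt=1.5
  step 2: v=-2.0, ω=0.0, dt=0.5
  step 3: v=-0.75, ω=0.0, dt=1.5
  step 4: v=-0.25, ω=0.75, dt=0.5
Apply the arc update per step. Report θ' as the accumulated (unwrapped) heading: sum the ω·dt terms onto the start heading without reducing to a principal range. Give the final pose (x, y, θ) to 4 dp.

(-6.7885, -1.9576, 0.1840)

step 1: θ'=-0.1910 (R=0.5000) → pose (-4.5779, -2.3615, -0.1910)
step 2: θ'=-0.1910 (straight) → pose (-5.5597, -2.1717, -0.1910)
step 3: θ'=-0.1910 (straight) → pose (-6.6642, -1.9581, -0.1910)
step 4: θ'=0.1840 (R=-0.3333) → pose (-6.7885, -1.9576, 0.1840)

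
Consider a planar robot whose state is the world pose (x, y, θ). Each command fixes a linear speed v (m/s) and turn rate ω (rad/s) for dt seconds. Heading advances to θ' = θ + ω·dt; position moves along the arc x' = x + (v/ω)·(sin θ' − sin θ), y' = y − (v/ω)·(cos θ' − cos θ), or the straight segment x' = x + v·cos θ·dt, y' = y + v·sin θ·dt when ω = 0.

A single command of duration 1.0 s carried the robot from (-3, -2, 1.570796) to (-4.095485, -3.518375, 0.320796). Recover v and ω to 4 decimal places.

Δθ = 0.320796 − 1.570796 = -1.250000
ω = Δθ/dt = -1.250000/1.0 = -1.2500
R = −Δy/(cos θ' − cos θ) = 1.6000
v = R·ω = 1.6000·-1.2500 = -2.0000

v = -2.0000, ω = -1.2500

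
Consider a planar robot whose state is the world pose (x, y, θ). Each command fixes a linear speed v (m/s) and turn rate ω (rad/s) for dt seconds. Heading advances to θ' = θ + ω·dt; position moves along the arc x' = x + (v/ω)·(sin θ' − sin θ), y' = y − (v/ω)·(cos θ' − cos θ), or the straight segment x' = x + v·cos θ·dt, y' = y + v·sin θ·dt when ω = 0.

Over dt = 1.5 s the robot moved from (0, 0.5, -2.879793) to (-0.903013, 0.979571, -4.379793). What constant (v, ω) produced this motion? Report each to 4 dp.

v = 0.7500, ω = -1.0000

Δθ = -4.379793 − -2.879793 = -1.500000
ω = Δθ/dt = -1.500000/1.5 = -1.0000
R = Δx/(sin θ' − sin θ) = -0.7500
v = R·ω = -0.7500·-1.0000 = 0.7500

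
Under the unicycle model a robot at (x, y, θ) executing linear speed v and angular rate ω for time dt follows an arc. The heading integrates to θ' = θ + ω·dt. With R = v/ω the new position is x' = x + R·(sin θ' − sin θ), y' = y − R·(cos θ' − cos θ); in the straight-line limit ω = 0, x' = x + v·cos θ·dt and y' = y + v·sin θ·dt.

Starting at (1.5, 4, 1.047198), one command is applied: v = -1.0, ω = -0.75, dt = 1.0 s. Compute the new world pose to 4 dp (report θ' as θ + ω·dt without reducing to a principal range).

(0.7358, 3.3918, 0.2972)

θ' = 1.0472 + -0.75·1.0 = 0.2972
R = v/ω = -1.0/-0.75 = 1.3333
x' = 1.5 + 1.3333·(sin 0.2972 − sin 1.0472) = 0.7358
y' = 4 − 1.3333·(cos 0.2972 − cos 1.0472) = 3.3918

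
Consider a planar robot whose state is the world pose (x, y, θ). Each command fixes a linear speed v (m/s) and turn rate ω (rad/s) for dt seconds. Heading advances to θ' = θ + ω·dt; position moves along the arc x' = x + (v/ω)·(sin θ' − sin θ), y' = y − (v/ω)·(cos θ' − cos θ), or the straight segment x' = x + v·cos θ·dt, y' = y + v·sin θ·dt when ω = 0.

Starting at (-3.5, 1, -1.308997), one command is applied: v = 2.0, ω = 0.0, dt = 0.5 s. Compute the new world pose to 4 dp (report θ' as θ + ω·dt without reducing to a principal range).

(-3.2412, 0.0341, -1.3090)

θ' = -1.3090 + 0.0·0.5 = -1.3090
ω = 0 → straight: x' = -3.5 + 2.0·cos(-1.3090)·0.5 = -3.2412
y' = 1 + 2.0·sin(-1.3090)·0.5 = 0.0341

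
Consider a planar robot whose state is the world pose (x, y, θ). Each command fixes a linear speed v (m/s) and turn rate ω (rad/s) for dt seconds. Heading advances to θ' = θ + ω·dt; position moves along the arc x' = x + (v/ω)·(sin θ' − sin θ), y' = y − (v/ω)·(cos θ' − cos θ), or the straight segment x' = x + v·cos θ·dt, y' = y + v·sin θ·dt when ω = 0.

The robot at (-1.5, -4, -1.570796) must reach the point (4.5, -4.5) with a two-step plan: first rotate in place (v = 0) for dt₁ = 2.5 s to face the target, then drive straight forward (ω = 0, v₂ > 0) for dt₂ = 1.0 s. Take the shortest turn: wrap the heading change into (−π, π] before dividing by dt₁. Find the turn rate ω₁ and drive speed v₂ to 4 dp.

ω₁ = 0.5951, v₂ = 6.0208

heading to target = atan2(-4.5−-4, 4.5−-1.5) = -0.0831
Δθ = wrap(-0.0831 − -1.5708) = 1.4877; ω₁ = Δθ/dt₁ = 0.5951
distance = √((4.5−-1.5)² + (-4.5−-4)²) = 6.0208; v₂ = distance/dt₂ = 6.0208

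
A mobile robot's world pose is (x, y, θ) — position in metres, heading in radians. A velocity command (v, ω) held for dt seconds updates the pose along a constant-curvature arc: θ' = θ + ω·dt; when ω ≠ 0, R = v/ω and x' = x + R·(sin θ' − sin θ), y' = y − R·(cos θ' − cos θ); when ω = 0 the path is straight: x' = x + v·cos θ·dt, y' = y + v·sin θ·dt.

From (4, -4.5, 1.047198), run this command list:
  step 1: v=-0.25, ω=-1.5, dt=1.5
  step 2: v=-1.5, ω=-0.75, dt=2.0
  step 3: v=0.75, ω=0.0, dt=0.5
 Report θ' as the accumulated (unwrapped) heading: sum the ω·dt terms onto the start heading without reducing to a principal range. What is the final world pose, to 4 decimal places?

step 1: θ'=-1.2028 (R=0.1667) → pose (3.7002, -4.4766, -1.2028)
step 2: θ'=-2.7028 (R=2.0000) → pose (4.7166, -1.9466, -2.7028)
step 3: θ'=-2.7028 (straight) → pose (4.3771, -2.1059, -2.7028)

(4.3771, -2.1059, -2.7028)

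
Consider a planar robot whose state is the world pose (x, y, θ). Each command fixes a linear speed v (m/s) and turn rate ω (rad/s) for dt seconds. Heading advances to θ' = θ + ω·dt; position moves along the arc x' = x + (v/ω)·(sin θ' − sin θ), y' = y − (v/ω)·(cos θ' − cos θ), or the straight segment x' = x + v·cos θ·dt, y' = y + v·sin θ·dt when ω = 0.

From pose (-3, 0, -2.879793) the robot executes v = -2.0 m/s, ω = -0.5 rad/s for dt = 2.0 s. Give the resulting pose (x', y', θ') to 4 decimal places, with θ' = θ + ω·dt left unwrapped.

θ' = -2.8798 + -0.5·2.0 = -3.8798
R = v/ω = -2.0/-0.5 = 4.0000
x' = -3 + 4.0000·(sin -3.8798 − sin -2.8798) = 0.7271
y' = 0 − 4.0000·(cos -3.8798 − cos -2.8798) = -0.9050

(0.7271, -0.9050, -3.8798)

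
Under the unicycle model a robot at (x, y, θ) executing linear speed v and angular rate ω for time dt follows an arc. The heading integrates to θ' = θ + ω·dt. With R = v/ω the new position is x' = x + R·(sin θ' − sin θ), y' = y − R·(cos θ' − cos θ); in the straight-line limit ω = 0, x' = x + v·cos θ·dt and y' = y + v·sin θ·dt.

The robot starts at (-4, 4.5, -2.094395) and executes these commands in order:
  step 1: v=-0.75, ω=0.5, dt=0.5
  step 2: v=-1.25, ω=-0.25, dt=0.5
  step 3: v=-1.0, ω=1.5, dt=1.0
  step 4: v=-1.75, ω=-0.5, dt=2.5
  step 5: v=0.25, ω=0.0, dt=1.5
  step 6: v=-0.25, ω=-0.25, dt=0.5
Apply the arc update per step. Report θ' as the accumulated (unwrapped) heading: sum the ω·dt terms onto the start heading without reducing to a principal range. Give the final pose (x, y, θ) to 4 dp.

step 1: θ'=-1.8444 (R=-1.5000) → pose (-3.8548, 4.8447, -1.8444)
step 2: θ'=-1.9694 (R=5.0000) → pose (-3.6488, 5.4343, -1.9694)
step 3: θ'=-0.4694 (R=-0.6667) → pose (-3.9617, 6.2877, -0.4694)
step 4: θ'=-1.7194 (R=3.5000) → pose (-5.8399, 9.9273, -1.7194)
step 5: θ'=-1.7194 (straight) → pose (-5.8954, 9.5564, -1.7194)
step 6: θ'=-1.8444 (R=1.0000) → pose (-5.8692, 9.6786, -1.8444)

(-5.8692, 9.6786, -1.8444)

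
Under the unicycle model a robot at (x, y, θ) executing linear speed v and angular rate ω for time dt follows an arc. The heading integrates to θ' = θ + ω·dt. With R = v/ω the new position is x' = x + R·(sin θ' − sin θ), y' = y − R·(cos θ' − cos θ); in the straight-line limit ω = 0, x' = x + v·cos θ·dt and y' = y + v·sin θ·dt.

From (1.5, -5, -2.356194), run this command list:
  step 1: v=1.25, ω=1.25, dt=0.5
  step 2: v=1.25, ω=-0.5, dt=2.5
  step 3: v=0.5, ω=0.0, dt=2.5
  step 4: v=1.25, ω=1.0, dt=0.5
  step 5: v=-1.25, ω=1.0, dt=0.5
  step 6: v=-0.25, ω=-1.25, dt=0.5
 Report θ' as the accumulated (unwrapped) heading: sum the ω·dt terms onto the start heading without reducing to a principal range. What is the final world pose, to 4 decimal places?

step 1: θ'=-1.7312 (R=1.0000) → pose (1.2199, -5.5474, -1.7312)
step 2: θ'=-2.9812 (R=-2.5000) → pose (-0.8487, -7.6160, -2.9812)
step 3: θ'=-2.9812 (straight) → pose (-2.0826, -7.8157, -2.9812)
step 4: θ'=-2.4812 (R=1.2500) → pose (-2.6498, -8.0624, -2.4812)
step 5: θ'=-1.9812 (R=-1.2500) → pose (-2.2704, -7.5740, -1.9812)
step 6: θ'=-2.6062 (R=0.2000) → pose (-2.1890, -7.4818, -2.6062)

(-2.1890, -7.4818, -2.6062)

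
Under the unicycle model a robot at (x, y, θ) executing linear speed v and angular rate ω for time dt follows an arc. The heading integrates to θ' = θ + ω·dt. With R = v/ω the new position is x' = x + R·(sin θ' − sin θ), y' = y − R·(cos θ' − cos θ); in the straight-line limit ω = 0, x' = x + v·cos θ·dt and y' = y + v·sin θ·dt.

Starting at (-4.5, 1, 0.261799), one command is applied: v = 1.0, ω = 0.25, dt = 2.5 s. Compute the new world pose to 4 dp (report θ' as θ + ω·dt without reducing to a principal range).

θ' = 0.2618 + 0.25·2.5 = 0.8868
R = v/ω = 1.0/0.25 = 4.0000
x' = -4.5 + 4.0000·(sin 0.8868 − sin 0.2618) = -2.4351
y' = 1 − 4.0000·(cos 0.8868 − cos 0.2618) = 2.3361

(-2.4351, 2.3361, 0.8868)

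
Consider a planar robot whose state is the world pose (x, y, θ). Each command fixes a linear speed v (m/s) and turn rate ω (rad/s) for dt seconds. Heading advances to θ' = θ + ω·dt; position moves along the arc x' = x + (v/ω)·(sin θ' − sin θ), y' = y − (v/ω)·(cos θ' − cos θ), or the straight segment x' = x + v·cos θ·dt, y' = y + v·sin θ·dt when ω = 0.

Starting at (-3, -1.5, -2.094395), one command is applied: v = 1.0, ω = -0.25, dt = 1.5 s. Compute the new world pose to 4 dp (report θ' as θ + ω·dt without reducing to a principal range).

(-3.9733, -2.6298, -2.4694)

θ' = -2.0944 + -0.25·1.5 = -2.4694
R = v/ω = 1.0/-0.25 = -4.0000
x' = -3 + -4.0000·(sin -2.4694 − sin -2.0944) = -3.9733
y' = -1.5 − -4.0000·(cos -2.4694 − cos -2.0944) = -2.6298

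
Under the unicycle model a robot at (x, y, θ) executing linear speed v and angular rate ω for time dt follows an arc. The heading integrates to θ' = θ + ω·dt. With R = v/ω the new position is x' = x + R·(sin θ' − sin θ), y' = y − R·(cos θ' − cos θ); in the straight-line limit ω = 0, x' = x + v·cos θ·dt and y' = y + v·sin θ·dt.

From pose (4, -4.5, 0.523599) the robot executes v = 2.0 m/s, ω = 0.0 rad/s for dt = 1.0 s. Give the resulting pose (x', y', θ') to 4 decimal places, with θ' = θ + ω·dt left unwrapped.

(5.7321, -3.5000, 0.5236)

θ' = 0.5236 + 0.0·1.0 = 0.5236
ω = 0 → straight: x' = 4 + 2.0·cos(0.5236)·1.0 = 5.7321
y' = -4.5 + 2.0·sin(0.5236)·1.0 = -3.5000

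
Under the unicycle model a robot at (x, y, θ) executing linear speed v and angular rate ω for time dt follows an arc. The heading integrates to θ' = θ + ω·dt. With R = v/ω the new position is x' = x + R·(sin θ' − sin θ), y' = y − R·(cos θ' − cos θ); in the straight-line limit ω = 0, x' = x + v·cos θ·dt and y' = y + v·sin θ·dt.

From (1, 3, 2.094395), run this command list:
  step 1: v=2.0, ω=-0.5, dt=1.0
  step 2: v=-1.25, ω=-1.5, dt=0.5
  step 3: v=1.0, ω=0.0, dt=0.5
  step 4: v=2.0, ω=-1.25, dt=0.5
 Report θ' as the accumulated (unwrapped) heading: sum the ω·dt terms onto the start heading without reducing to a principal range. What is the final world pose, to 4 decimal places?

(1.4351, 5.2052, 0.2194)

step 1: θ'=1.5944 (R=-4.0000) → pose (0.4652, 4.9056, 1.5944)
step 2: θ'=0.8444 (R=0.8333) → pose (0.2551, 4.3325, 0.8444)
step 3: θ'=0.8444 (straight) → pose (0.5872, 4.7062, 0.8444)
step 4: θ'=0.2194 (R=-1.6000) → pose (1.4351, 5.2052, 0.2194)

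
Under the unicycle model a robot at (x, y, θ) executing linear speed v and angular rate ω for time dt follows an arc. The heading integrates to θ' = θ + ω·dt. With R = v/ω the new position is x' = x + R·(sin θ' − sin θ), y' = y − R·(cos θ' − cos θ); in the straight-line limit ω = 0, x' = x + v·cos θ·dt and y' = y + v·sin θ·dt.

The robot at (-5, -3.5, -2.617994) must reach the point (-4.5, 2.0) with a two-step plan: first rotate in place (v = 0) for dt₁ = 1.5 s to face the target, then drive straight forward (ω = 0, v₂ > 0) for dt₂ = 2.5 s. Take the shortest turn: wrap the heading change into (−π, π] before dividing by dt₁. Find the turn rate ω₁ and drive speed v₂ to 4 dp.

ω₁ = -1.4567, v₂ = 2.2091

heading to target = atan2(2−-3.5, -4.5−-5) = 1.4801
Δθ = wrap(1.4801 − -2.6180) = -2.1851; ω₁ = Δθ/dt₁ = -1.4567
distance = √((-4.5−-5)² + (2−-3.5)²) = 5.5227; v₂ = distance/dt₂ = 2.2091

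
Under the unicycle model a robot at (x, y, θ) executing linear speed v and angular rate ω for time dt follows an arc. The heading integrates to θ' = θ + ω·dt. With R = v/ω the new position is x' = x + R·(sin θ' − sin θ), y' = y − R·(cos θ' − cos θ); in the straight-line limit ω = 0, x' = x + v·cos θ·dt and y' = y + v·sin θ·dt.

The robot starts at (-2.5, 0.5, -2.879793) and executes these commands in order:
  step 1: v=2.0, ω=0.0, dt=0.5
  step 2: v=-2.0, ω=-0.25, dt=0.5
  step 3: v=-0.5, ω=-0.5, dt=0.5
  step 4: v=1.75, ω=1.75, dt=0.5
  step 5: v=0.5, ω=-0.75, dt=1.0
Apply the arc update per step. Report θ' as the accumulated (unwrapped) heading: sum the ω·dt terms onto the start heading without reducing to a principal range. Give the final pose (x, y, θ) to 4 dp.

step 1: θ'=-2.8798 (straight) → pose (-3.4659, 0.2412, -2.8798)
step 2: θ'=-3.0048 (R=8.0000) → pose (-2.4864, 0.4390, -3.0048)
step 3: θ'=-3.2548 (R=1.0000) → pose (-2.2370, 0.4420, -3.2548)
step 4: θ'=-2.3798 (R=1.0000) → pose (-3.0402, 0.1720, -2.3798)
step 5: θ'=-3.1298 (R=-0.6667) → pose (-3.4925, -0.0123, -3.1298)

(-3.4925, -0.0123, -3.1298)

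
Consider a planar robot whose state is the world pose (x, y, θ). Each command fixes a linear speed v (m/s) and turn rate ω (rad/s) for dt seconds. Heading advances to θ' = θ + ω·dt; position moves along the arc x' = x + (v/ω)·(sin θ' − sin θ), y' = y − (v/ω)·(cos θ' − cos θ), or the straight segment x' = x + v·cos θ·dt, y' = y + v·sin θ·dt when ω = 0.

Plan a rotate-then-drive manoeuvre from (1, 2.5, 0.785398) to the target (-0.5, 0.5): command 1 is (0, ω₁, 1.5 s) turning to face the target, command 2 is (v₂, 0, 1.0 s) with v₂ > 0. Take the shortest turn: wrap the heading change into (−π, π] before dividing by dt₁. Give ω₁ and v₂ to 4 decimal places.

ω₁ = -1.9998, v₂ = 2.5000

heading to target = atan2(0.5−2.5, -0.5−1) = -2.2143
Δθ = wrap(-2.2143 − 0.7854) = -2.9997; ω₁ = Δθ/dt₁ = -1.9998
distance = √((-0.5−1)² + (0.5−2.5)²) = 2.5000; v₂ = distance/dt₂ = 2.5000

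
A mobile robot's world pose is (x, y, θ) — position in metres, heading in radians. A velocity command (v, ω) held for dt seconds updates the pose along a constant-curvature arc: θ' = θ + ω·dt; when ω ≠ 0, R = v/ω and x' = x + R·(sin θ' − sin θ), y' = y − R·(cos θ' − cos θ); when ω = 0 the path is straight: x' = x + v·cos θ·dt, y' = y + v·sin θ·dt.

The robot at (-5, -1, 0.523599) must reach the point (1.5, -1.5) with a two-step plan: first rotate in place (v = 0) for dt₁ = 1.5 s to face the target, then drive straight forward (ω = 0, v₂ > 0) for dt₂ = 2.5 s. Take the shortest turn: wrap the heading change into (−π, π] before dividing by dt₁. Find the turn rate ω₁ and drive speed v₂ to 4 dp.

heading to target = atan2(-1.5−-1, 1.5−-5) = -0.0768
Δθ = wrap(-0.0768 − 0.5236) = -0.6004; ω₁ = Δθ/dt₁ = -0.4002
distance = √((1.5−-5)² + (-1.5−-1)²) = 6.5192; v₂ = distance/dt₂ = 2.6077

ω₁ = -0.4002, v₂ = 2.6077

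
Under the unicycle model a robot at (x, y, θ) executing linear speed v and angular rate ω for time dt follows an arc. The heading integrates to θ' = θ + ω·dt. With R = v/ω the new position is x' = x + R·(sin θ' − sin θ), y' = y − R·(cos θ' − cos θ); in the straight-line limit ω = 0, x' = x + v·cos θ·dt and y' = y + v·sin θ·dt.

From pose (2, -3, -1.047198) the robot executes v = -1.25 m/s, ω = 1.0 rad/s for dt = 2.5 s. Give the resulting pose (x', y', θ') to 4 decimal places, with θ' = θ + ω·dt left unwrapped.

(-0.3238, -3.4778, 1.4528)

θ' = -1.0472 + 1.0·2.5 = 1.4528
R = v/ω = -1.25/1.0 = -1.2500
x' = 2 + -1.2500·(sin 1.4528 − sin -1.0472) = -0.3238
y' = -3 − -1.2500·(cos 1.4528 − cos -1.0472) = -3.4778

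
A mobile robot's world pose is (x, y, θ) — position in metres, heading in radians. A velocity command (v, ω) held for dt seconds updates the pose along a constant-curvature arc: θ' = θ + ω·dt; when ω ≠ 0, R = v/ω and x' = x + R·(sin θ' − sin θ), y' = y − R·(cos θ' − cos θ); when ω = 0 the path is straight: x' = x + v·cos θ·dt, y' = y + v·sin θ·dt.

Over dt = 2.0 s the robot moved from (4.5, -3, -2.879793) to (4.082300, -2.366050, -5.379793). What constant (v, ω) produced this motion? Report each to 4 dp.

v = 0.5000, ω = -1.2500

Δθ = -5.379793 − -2.879793 = -2.500000
ω = Δθ/dt = -2.500000/2.0 = -1.2500
R = −Δy/(cos θ' − cos θ) = -0.4000
v = R·ω = -0.4000·-1.2500 = 0.5000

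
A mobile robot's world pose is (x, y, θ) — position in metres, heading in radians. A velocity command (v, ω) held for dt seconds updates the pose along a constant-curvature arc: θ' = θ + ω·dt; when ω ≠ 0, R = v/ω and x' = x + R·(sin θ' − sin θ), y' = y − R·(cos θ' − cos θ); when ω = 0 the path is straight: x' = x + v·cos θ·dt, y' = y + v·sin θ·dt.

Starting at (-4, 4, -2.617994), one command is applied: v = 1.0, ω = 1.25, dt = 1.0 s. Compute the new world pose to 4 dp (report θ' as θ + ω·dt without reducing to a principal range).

θ' = -2.6180 + 1.25·1.0 = -1.3680
R = v/ω = 1.0/1.25 = 0.8000
x' = -4 + 0.8000·(sin -1.3680 − sin -2.6180) = -4.3836
y' = 4 − 0.8000·(cos -1.3680 − cos -2.6180) = 3.1460

(-4.3836, 3.1460, -1.3680)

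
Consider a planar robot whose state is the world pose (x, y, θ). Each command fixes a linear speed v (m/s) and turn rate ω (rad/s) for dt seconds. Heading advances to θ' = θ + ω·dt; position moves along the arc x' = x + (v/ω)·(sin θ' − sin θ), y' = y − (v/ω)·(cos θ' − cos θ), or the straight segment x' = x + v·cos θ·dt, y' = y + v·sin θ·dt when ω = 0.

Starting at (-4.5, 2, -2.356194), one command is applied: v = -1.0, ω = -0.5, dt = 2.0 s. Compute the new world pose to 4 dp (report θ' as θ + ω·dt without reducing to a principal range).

(-2.6599, 2.5399, -3.3562)

θ' = -2.3562 + -0.5·2.0 = -3.3562
R = v/ω = -1.0/-0.5 = 2.0000
x' = -4.5 + 2.0000·(sin -3.3562 − sin -2.3562) = -2.6599
y' = 2 − 2.0000·(cos -3.3562 − cos -2.3562) = 2.5399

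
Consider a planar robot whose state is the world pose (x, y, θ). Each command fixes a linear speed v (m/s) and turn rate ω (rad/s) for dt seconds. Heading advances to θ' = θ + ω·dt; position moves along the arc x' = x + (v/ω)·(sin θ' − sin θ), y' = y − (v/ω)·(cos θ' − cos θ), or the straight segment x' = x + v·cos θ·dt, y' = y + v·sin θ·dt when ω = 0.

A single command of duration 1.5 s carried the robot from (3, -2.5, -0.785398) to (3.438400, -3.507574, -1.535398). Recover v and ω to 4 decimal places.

Δθ = -1.535398 − -0.785398 = -0.750000
ω = Δθ/dt = -0.750000/1.5 = -0.5000
R = −Δy/(cos θ' − cos θ) = -1.5000
v = R·ω = -1.5000·-0.5000 = 0.7500

v = 0.7500, ω = -0.5000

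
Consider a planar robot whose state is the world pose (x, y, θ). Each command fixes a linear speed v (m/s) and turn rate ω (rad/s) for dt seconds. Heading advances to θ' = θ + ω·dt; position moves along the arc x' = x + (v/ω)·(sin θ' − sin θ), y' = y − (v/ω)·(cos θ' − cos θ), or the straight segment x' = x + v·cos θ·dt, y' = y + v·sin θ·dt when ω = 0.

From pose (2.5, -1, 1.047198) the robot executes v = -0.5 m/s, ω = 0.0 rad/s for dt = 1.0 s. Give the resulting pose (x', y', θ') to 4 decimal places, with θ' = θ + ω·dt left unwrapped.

θ' = 1.0472 + 0.0·1.0 = 1.0472
ω = 0 → straight: x' = 2.5 + -0.5·cos(1.0472)·1.0 = 2.2500
y' = -1 + -0.5·sin(1.0472)·1.0 = -1.4330

(2.2500, -1.4330, 1.0472)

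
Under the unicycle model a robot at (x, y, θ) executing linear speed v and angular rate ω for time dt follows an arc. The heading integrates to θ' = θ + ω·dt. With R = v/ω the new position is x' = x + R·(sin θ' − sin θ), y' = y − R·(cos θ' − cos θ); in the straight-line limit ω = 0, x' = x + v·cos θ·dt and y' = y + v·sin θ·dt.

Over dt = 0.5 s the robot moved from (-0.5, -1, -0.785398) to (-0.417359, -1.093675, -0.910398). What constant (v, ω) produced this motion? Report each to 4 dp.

Δθ = -0.910398 − -0.785398 = -0.125000
ω = Δθ/dt = -0.125000/0.5 = -0.2500
R = −Δy/(cos θ' − cos θ) = -1.0000
v = R·ω = -1.0000·-0.2500 = 0.2500

v = 0.2500, ω = -0.2500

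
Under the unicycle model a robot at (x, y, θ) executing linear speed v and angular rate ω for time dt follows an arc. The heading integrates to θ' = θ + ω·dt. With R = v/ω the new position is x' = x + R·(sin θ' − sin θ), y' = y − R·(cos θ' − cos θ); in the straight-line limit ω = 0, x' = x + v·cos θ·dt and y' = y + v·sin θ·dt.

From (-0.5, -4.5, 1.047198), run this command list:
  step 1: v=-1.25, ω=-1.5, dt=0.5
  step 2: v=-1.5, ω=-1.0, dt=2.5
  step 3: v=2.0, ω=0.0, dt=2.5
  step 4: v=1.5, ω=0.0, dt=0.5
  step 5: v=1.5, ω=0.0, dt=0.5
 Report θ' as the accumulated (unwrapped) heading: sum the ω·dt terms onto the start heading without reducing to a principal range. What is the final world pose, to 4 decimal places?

(-6.4671, -7.8042, -2.2028)

step 1: θ'=0.2972 (R=0.8333) → pose (-0.9777, -4.8801, 0.2972)
step 2: θ'=-2.2028 (R=1.5000) → pose (-2.6272, -2.5597, -2.2028)
step 3: θ'=-2.2028 (straight) → pose (-5.5810, -6.5940, -2.2028)
step 4: θ'=-2.2028 (straight) → pose (-6.0241, -7.1991, -2.2028)
step 5: θ'=-2.2028 (straight) → pose (-6.4671, -7.8042, -2.2028)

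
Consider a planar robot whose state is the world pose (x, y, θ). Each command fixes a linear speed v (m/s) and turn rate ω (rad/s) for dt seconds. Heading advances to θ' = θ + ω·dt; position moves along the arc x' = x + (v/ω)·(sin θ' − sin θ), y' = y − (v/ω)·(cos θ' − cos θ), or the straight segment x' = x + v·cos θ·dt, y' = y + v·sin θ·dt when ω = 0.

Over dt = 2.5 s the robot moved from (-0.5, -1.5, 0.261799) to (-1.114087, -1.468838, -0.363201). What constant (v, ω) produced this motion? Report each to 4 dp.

v = -0.2500, ω = -0.2500

Δθ = -0.363201 − 0.261799 = -0.625000
ω = Δθ/dt = -0.625000/2.5 = -0.2500
R = Δx/(sin θ' − sin θ) = 1.0000
v = R·ω = 1.0000·-0.2500 = -0.2500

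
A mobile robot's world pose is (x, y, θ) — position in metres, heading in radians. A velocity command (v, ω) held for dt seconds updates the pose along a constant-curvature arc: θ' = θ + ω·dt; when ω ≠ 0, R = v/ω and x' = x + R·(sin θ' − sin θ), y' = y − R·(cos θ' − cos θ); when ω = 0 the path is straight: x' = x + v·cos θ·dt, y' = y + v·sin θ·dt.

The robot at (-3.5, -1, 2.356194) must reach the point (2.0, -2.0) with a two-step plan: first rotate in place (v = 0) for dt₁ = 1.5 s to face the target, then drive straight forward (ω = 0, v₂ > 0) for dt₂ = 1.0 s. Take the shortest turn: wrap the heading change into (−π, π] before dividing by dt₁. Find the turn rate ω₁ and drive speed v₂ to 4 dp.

ω₁ = -1.6907, v₂ = 5.5902

heading to target = atan2(-2−-1, 2−-3.5) = -0.1799
Δθ = wrap(-0.1799 − 2.3562) = -2.5360; ω₁ = Δθ/dt₁ = -1.6907
distance = √((2−-3.5)² + (-2−-1)²) = 5.5902; v₂ = distance/dt₂ = 5.5902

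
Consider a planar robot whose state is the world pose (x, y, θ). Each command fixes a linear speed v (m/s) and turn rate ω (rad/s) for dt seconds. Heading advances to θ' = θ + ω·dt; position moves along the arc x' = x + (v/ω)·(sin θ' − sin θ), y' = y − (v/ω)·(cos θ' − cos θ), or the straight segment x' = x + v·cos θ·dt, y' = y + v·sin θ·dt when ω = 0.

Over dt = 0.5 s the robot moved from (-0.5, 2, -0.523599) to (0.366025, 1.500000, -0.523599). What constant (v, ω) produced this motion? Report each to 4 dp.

Δθ = -0.523599 − -0.523599 = 0.000000
ω = Δθ/dt = 0.000000/0.5 = 0.0000
ω = 0 → v = (Δx·cos θ + Δy·sin θ)/dt = 2.0000

v = 2.0000, ω = 0.0000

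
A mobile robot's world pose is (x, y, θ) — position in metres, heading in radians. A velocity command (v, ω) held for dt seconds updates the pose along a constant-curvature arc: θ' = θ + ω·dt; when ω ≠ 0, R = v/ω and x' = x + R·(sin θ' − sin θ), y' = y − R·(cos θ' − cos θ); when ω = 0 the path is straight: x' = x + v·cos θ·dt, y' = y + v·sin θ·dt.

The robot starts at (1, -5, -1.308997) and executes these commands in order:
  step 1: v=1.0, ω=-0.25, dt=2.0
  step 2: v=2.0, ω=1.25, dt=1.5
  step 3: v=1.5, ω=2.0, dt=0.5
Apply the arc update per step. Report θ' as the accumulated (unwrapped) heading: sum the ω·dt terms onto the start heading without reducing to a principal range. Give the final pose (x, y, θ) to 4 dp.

step 1: θ'=-1.8090 (R=-4.0000) → pose (1.0234, -6.9791, -1.8090)
step 2: θ'=0.0660 (R=1.6000) → pose (2.6837, -8.9531, 0.0660)
step 3: θ'=1.0660 (R=0.7500) → pose (3.2907, -8.5675, 1.0660)

(3.2907, -8.5675, 1.0660)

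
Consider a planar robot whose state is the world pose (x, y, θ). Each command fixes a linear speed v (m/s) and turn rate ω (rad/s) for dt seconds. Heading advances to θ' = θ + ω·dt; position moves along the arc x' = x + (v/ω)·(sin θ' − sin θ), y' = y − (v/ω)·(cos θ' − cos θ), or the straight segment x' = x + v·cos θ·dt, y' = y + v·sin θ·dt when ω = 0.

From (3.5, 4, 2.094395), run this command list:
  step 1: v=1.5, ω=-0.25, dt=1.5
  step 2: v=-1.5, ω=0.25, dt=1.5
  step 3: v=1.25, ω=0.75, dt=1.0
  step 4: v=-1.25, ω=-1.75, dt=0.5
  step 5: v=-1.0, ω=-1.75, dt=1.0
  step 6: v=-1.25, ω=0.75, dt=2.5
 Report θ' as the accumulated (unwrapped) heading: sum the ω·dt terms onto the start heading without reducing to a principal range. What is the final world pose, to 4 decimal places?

(1.5109, 1.1150, 2.0944)

step 1: θ'=1.7194 (R=-6.0000) → pose (2.7623, 6.1117, 1.7194)
step 2: θ'=2.0944 (R=-6.0000) → pose (3.5000, 4.0000, 2.0944)
step 3: θ'=2.8444 (R=1.6667) → pose (2.5447, 4.7603, 2.8444)
step 4: θ'=1.9694 (R=0.7143) → pose (2.9938, 4.3545, 1.9694)
step 5: θ'=0.2194 (R=0.5714) → pose (2.5915, 3.5750, 0.2194)
step 6: θ'=2.0944 (R=-1.6667) → pose (1.5109, 1.1150, 2.0944)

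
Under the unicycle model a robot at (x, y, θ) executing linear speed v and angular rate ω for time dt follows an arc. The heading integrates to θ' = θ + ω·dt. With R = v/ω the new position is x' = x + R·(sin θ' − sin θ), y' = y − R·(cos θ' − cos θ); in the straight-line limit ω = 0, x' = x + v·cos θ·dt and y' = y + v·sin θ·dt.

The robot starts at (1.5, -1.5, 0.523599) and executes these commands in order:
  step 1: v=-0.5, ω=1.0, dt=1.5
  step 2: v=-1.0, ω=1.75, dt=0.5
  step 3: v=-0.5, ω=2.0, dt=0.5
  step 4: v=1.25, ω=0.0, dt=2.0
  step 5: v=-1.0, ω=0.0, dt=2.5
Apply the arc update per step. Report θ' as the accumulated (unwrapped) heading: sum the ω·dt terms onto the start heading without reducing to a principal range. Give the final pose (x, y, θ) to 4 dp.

step 1: θ'=2.0236 (R=-0.5000) → pose (1.3004, -2.1518, 2.0236)
step 2: θ'=2.8986 (R=-0.5714) → pose (1.6767, -2.4564, 2.8986)
step 3: θ'=3.8986 (R=-0.2500) → pose (1.9086, -2.3955, 3.8986)
step 4: θ'=3.8986 (straight) → pose (0.0913, -4.1123, 3.8986)
step 5: θ'=3.8986 (straight) → pose (1.9086, -2.3955, 3.8986)

(1.9086, -2.3955, 3.8986)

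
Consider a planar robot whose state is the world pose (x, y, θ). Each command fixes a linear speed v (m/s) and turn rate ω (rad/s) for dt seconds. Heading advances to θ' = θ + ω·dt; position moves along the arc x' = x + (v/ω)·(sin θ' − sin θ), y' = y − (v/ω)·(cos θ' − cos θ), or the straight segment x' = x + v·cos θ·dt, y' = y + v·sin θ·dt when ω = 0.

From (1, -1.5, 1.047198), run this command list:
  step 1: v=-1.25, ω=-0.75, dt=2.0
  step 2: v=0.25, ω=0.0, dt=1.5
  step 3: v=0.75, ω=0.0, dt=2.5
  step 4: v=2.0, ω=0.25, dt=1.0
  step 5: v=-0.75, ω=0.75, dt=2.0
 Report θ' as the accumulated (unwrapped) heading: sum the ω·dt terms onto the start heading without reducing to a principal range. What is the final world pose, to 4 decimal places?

step 1: θ'=-0.4528 (R=1.6667) → pose (-1.1725, -2.1654, -0.4528)
step 2: θ'=-0.4528 (straight) → pose (-0.8353, -2.3294, -0.4528)
step 3: θ'=-0.4528 (straight) → pose (0.8507, -3.1497, -0.4528)
step 4: θ'=-0.2028 (R=8.0000) → pose (2.7393, -3.7920, -0.2028)
step 5: θ'=1.2972 (R=-1.0000) → pose (1.5751, -4.5013, 1.2972)

(1.5751, -4.5013, 1.2972)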